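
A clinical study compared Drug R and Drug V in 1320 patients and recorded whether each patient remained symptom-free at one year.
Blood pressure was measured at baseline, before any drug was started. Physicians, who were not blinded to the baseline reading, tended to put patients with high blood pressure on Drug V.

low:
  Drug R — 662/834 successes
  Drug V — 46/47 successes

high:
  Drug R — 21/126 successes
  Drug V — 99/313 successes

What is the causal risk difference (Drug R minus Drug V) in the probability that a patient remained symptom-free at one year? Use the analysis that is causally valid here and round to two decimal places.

Drug V is higher inside every blood pressure stratum but Drug R is higher in aggregate. Whether to stratify depends on how blood pressure relates to the drug.
Nothing the drug does changes blood pressure; the imbalance is an allocation artefact. With blood pressure also predicting the outcome, the pooled figure is confounded, and the within-stratum comparison is the causal one.
Adjusting over the population distribution of blood pressure: 0.667·(0.794−0.979) + 0.333·(0.167−0.316) = -0.173.

-0.17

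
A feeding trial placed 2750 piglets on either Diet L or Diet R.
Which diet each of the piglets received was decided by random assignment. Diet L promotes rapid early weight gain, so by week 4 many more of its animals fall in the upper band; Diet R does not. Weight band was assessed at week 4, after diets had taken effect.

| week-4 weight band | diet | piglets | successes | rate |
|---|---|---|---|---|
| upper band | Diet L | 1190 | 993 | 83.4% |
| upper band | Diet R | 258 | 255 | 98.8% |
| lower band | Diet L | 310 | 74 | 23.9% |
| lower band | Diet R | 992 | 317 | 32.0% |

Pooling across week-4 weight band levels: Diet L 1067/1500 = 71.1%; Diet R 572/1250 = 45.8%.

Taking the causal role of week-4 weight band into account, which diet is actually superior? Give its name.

Diet L

Week-4 weight band lies on the pathway diet → week-4 weight band → outcome, so adjusting for it blocks the indirect effect. For the total causal effect of diet, use the unadjusted pooled rates.
Pooled: Diet L 71.1% vs Diet R 45.8%; Diet L is higher overall.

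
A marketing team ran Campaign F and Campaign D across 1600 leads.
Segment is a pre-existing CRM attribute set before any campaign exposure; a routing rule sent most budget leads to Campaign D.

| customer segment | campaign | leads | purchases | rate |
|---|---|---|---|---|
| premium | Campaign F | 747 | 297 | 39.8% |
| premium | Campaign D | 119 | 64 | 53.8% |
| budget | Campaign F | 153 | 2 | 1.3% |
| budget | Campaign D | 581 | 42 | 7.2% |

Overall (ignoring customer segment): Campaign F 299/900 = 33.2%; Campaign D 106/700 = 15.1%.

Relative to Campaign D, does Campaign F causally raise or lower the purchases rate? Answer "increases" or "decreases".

decreases

Campaign D is higher inside every customer segment stratum but Campaign F is higher in aggregate. Whether to stratify depends on how customer segment relates to the campaign.
Here customer segment is a common cause — it drives both which campaign a case falls under and the outcome. The crude comparison mixes populations; the stratum-specific rates are the causally relevant ones.
Within each level — premium: 39.8% vs 53.8%; budget: 1.3% vs 7.2% — Campaign D is higher every time.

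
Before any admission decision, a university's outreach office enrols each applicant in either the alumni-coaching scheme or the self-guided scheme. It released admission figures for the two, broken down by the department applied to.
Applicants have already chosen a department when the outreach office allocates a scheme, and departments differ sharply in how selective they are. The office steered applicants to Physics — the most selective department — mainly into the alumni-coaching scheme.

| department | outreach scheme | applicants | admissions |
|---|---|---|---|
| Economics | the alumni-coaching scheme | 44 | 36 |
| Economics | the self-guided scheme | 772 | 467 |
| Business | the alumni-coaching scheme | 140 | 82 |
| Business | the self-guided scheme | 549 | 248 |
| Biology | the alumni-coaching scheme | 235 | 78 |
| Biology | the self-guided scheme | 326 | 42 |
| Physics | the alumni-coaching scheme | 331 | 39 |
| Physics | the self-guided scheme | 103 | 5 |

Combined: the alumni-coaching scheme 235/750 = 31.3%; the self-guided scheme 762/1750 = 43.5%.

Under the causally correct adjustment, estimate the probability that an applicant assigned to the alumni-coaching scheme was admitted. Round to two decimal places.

the alumni-coaching scheme is higher inside every department stratum but the self-guided scheme is higher in aggregate. Whether to stratify depends on how department relates to the outreach scheme.
The imbalance in department arose from how applicants were allocated, not from anything the outreach scheme did; and department independently affects the outcome. The pooled gap is confounded — condition on department.
Standardising the alumni-coaching scheme to the population department mix: 0.326·36/44 + 0.276·82/140 + 0.224·78/235 + 0.174·39/331 = 0.523.

0.52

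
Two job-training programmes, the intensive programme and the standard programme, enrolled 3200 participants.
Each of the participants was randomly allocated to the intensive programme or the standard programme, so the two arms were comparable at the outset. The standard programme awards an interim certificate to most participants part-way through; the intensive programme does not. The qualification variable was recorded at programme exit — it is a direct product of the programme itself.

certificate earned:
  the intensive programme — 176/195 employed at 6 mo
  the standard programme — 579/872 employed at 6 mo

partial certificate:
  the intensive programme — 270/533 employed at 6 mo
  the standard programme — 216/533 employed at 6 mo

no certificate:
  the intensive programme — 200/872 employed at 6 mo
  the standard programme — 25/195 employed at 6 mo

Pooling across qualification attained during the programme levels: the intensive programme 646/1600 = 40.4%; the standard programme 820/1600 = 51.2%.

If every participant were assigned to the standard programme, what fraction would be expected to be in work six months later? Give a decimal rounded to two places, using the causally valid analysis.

the intensive programme is higher inside every qualification attained during the programme stratum but the standard programme is higher in aggregate. Whether to stratify depends on how qualification attained during the programme relates to the programme.
Qualification attained during the programme here is a post-treatment variable shaped by the programme; conditioning on it would introduce bias rather than remove it. The overall comparison is the causal one.
So P(outcome | do(the standard programme)) is just the pooled rate for the standard programme: 820/1600 = 0.512.

0.51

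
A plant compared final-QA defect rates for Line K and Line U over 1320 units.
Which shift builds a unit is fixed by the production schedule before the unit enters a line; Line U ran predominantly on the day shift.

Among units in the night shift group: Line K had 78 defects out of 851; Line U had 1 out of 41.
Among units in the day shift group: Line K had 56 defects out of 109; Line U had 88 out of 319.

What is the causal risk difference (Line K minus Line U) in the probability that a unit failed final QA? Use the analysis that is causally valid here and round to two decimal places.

Within every shift level Line U has the lower rate, yet pooled Line K does — Simpson's reversal.
Shift differs across lines for reasons unrelated to any effect of the line itself, and it separately predicts the outcome — a classic confounder. We must compare within shift levels.
Adjusting over the population distribution of shift: 0.676·(0.092−0.024) + 0.324·(0.514−0.276) = +0.123.

+0.12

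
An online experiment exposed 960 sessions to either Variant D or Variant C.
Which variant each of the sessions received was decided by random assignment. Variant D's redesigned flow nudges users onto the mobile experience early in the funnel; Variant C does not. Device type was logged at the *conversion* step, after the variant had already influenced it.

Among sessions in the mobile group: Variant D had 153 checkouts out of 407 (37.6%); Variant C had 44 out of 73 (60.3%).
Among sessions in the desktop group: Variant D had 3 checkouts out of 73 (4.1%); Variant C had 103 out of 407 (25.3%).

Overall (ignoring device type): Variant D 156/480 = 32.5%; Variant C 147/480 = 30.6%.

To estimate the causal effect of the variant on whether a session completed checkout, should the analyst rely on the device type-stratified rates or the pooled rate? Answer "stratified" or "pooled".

The stratified and pooled comparisons disagree (Variant C wins within each device type; Variant D wins overall), so the answer turns on the causal role of device type.
The distribution of device type is itself part of what the variant does — it is an intermediate outcome. Holding it fixed would remove that part of the effect; the total effect is the pooled difference.
Pooled: Variant D 32.5% vs Variant C 30.6%; Variant D is higher overall.

pooled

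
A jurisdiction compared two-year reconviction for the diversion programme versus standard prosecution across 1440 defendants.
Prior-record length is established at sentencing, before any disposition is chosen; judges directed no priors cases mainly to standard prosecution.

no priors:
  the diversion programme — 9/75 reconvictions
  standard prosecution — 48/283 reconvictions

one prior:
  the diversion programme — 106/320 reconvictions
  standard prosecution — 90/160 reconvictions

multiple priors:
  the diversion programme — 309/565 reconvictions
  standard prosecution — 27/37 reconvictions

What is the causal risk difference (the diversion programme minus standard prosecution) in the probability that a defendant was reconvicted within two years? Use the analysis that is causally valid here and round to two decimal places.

The imbalance in prior-record length arose from how defendants were allocated, not from anything the disposition did; and prior-record length independently affects the outcome. The pooled gap is confounded — condition on prior-record length.
Adjusting over the population distribution of prior-record length: 0.249·(0.120−0.170) + 0.333·(0.331−0.562) + 0.418·(0.547−0.730) = -0.166.

-0.17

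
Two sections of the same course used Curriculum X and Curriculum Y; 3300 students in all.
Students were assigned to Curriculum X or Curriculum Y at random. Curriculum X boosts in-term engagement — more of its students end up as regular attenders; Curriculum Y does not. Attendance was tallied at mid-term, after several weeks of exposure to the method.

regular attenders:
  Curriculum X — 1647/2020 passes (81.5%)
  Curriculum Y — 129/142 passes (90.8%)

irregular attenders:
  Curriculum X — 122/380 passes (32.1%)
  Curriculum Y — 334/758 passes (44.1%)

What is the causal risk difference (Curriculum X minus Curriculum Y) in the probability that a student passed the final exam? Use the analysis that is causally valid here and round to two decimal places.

+0.22

Because the teaching method influences mid-term attendance, mid-term attendance is a post-treatment mediator, not a confounder. Stratifying on it would bias the estimate; the causal effect is the crude pooled difference.
The causal difference is the pooled difference: 0.737 − 0.514 = +0.223.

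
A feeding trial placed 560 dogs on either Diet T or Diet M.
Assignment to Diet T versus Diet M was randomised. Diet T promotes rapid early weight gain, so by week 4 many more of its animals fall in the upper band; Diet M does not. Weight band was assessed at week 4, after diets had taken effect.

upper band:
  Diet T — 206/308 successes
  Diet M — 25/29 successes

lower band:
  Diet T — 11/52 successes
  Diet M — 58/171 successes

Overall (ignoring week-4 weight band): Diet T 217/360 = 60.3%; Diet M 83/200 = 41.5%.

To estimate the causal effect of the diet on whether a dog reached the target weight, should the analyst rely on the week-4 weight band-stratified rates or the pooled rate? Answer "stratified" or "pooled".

The distribution of week-4 weight band is itself part of what the diet does — it is an intermediate outcome. Holding it fixed would remove that part of the effect; the total effect is the pooled difference.
Pooled: Diet T 60.3% vs Diet M 41.5%; Diet T is higher overall.

pooled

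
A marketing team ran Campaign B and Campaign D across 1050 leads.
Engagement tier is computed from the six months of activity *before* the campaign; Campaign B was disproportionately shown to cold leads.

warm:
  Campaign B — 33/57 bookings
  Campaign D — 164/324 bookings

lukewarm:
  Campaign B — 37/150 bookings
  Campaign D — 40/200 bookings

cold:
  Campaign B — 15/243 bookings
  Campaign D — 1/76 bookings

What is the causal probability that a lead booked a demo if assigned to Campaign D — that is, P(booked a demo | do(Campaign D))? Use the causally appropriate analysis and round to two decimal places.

0.25

Campaign B is higher inside every engagement tier stratum but Campaign D is higher in aggregate. Whether to stratify depends on how engagement tier relates to the campaign.
Nothing the campaign does changes engagement tier; the imbalance is an allocation artefact. With engagement tier also predicting the outcome, the pooled figure is confounded, and the within-stratum comparison is the causal one.
Standardising Campaign D to the population engagement tier mix: 0.363·164/324 + 0.333·40/200 + 0.304·1/76 = 0.254.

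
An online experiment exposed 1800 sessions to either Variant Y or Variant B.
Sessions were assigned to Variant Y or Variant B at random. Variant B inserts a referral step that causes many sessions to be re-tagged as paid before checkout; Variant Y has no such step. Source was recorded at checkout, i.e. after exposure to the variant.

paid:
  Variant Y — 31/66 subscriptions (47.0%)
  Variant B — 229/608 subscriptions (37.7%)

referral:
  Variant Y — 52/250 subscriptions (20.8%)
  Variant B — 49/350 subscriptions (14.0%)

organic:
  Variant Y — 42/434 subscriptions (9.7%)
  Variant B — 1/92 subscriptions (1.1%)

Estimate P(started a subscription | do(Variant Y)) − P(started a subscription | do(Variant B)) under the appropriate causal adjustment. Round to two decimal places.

-0.10

Variant Y is higher inside every traffic source stratum but Variant B is higher in aggregate. Whether to stratify depends on how traffic source relates to the variant.
The distribution of traffic source is itself part of what the variant does — it is an intermediate outcome. Holding it fixed would remove that part of the effect; the total effect is the pooled difference.
The causal difference is the pooled difference: 0.167 − 0.266 = -0.099.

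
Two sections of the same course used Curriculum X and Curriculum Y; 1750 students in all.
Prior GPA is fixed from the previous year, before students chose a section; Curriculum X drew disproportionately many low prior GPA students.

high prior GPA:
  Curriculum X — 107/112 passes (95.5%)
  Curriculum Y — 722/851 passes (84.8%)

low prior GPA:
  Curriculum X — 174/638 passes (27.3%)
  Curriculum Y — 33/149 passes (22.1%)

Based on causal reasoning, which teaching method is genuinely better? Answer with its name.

Curriculum X is higher inside every prior GPA band stratum but Curriculum Y is higher in aggregate. Whether to stratify depends on how prior GPA band relates to the teaching method.
Here prior GPA band is a common cause — it drives both which teaching method a case falls under and the outcome. The crude comparison mixes populations; the stratum-specific rates are the causally relevant ones.
Within each level — high prior GPA: 95.5% vs 84.8%; low prior GPA: 27.3% vs 22.1% — Curriculum X is higher every time.

Curriculum X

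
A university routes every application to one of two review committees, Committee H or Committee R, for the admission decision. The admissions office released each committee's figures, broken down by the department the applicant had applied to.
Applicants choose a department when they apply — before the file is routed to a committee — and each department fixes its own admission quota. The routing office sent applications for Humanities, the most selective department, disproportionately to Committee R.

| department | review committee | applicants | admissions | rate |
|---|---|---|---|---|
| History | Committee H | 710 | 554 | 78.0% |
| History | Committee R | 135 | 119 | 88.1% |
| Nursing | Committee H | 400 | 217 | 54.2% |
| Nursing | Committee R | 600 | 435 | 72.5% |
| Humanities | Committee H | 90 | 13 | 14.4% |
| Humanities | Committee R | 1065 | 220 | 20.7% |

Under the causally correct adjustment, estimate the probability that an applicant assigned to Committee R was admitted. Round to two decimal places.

0.57

The stratified and pooled comparisons disagree (Committee R wins within each department; Committee H wins overall), so the answer turns on the causal role of department.
Department is set before the review committee has any effect — it is not caused by the review committee — and it independently drives the outcome. That makes it a confounder, so the causal comparison is within department levels.
Standardising Committee R to the population department mix: 0.282·119/135 + 0.333·435/600 + 0.385·220/1065 = 0.569.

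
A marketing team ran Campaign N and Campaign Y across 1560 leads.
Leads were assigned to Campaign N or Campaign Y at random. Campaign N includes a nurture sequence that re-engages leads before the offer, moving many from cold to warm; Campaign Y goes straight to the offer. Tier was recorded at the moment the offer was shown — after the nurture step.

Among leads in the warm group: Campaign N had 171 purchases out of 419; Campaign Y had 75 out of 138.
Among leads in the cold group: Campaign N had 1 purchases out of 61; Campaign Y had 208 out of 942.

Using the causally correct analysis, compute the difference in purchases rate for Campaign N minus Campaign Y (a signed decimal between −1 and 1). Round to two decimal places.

+0.10

Stratifying would compare campaigns among leads the campaigns themselves sorted into engagement tier groups — a form of selection on an intermediate. The unconditioned pooled rates give the total causal effect.
The causal difference is the pooled difference: 0.358 − 0.262 = +0.096.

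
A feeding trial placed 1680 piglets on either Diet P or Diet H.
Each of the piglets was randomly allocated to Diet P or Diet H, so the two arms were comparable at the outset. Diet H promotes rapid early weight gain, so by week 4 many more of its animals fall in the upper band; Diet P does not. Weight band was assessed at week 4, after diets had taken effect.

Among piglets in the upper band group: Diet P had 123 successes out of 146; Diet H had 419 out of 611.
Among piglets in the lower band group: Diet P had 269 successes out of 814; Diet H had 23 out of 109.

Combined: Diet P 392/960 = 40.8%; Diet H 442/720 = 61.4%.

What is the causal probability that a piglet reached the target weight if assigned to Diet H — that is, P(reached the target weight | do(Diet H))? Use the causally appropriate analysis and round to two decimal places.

0.61

Within every week-4 weight band level Diet P has the higher rate, yet pooled Diet H does — Simpson's reversal.
Because the diet influences week-4 weight band, week-4 weight band is a post-treatment mediator, not a confounder. Stratifying on it would bias the estimate; the causal effect is the crude pooled difference.
So P(outcome | do(Diet H)) is just the pooled rate for Diet H: 442/720 = 0.614.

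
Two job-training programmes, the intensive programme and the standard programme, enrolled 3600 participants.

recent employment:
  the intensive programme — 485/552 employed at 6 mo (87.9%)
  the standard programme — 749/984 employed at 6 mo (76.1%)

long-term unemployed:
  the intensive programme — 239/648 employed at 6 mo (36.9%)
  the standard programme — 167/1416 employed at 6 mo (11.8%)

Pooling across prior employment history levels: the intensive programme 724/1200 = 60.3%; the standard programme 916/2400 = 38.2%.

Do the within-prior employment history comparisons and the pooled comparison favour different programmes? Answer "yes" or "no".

no

Within each prior employment history level (recent employment 87.9% vs 76.1%; long-term unemployed 36.9% vs 11.8%), the intensive programme has the higher rate every time. Pooled: 60.3% vs 38.2% — the intensive programme has the higher rate overall. They agree.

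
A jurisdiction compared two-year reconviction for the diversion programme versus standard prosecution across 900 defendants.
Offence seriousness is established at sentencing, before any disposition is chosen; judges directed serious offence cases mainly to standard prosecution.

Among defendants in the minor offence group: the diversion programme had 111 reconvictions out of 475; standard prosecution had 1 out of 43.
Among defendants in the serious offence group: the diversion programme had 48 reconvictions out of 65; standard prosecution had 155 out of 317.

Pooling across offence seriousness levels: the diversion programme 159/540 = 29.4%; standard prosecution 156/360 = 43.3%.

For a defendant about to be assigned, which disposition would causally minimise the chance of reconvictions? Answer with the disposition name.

Offence seriousness differs across dispositions for reasons unrelated to any effect of the disposition itself, and it separately predicts the outcome — a classic confounder. We must compare within offence seriousness levels.
Within each level — minor offence: 23.4% vs 2.3%; serious offence: 73.8% vs 48.9% — standard prosecution is lower every time.

standard prosecution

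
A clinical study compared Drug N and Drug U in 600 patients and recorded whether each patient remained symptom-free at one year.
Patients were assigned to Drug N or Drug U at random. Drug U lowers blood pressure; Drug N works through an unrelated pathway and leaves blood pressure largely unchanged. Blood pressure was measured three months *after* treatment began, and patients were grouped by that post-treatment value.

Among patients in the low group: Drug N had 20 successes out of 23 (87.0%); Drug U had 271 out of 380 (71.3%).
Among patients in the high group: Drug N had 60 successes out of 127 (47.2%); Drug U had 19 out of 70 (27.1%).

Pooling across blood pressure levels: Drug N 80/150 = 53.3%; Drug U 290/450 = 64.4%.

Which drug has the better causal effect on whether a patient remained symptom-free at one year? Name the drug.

Because the drug influences blood pressure, blood pressure is a post-treatment mediator, not a confounder. Stratifying on it would bias the estimate; the causal effect is the crude pooled difference.
Pooled: Drug N 53.3% vs Drug U 64.4%; Drug U is higher overall.

Drug U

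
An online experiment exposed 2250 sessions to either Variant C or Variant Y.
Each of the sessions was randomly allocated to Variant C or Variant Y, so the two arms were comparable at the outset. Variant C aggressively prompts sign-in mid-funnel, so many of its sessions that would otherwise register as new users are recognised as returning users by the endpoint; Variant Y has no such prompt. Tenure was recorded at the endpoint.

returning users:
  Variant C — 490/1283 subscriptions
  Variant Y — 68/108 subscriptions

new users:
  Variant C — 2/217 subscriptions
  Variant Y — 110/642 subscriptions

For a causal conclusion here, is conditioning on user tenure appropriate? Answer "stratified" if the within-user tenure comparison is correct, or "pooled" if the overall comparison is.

User tenure here is a post-treatment variable shaped by the variant; conditioning on it would introduce bias rather than remove it. The overall comparison is the causal one.
Pooled: Variant C 32.8% vs Variant Y 23.7%; Variant C is higher overall.

pooled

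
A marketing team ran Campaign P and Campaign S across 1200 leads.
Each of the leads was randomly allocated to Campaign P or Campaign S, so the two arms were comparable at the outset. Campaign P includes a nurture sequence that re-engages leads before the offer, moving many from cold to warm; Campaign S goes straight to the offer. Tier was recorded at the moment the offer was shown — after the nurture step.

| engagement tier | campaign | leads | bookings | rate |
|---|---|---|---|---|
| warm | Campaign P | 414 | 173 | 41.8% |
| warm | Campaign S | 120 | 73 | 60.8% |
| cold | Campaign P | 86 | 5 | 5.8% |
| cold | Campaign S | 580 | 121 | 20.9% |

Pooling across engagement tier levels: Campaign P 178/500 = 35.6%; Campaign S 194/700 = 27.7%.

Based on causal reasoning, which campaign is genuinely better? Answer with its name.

Engagement tier is downstream of the campaign. One should not condition on a consequence of treatment, so the overall rates are the right comparison.
Pooled: Campaign P 35.6% vs Campaign S 27.7%; Campaign P is higher overall.

Campaign P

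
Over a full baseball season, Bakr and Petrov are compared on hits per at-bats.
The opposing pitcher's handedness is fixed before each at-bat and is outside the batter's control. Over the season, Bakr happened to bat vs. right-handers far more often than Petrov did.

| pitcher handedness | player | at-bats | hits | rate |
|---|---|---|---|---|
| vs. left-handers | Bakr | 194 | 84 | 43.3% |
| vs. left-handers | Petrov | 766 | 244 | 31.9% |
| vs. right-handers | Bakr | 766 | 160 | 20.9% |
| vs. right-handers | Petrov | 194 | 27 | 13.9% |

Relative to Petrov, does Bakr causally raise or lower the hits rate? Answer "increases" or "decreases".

increases

The stratified and pooled comparisons disagree (Bakr wins within each pitcher handedness; Petrov wins overall), so the answer turns on the causal role of pitcher handedness.
Pitcher handedness satisfies the back-door criterion: it is not a descendant of the player, and it blocks the spurious path from player to outcome. Adjusting for it (i.e., using the within-pitcher handedness rates) gives the causal effect.
Within each level — vs. left-handers: 43.3% vs 31.9%; vs. right-handers: 20.9% vs 13.9% — Bakr is higher every time.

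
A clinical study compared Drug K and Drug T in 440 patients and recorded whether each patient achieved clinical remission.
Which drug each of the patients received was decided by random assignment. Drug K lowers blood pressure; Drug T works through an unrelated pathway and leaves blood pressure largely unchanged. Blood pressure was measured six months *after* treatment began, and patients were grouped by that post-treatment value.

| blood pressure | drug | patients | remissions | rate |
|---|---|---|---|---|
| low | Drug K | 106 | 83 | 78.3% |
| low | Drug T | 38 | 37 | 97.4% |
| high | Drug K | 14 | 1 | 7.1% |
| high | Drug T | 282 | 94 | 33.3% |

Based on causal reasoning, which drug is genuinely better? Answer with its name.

The distribution of blood pressure is itself part of what the drug does — it is an intermediate outcome. Holding it fixed would remove that part of the effect; the total effect is the pooled difference.
Pooled: Drug K 70.0% vs Drug T 40.9%; Drug K is higher overall.

Drug K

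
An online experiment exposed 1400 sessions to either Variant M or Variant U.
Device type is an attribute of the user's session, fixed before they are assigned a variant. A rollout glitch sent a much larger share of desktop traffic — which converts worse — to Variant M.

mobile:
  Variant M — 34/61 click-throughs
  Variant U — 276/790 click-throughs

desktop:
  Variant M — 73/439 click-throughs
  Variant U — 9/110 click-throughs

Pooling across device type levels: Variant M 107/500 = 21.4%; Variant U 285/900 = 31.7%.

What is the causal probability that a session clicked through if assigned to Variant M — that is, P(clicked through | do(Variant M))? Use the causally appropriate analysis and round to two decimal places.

Here device type is a common cause — it drives both which variant a case falls under and the outcome. The crude comparison mixes populations; the stratum-specific rates are the causally relevant ones.
Standardising Variant M to the population device type mix: 0.608·34/61 + 0.392·73/439 = 0.404.

0.40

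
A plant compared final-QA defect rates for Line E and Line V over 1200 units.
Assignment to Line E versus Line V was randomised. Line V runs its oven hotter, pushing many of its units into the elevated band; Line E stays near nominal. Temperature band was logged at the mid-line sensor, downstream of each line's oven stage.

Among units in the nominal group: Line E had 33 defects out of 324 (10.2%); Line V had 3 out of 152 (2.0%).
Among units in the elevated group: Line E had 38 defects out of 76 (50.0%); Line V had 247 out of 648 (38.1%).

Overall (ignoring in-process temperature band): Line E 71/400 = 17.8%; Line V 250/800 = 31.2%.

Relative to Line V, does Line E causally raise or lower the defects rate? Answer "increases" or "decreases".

decreases

Within every in-process temperature band level Line V has the lower rate, yet pooled Line E does — Simpson's reversal.
The distribution of in-process temperature band is itself part of what the line does — it is an intermediate outcome. Holding it fixed would remove that part of the effect; the total effect is the pooled difference.
Pooled: Line E 17.8% vs Line V 31.2%; Line E is lower overall.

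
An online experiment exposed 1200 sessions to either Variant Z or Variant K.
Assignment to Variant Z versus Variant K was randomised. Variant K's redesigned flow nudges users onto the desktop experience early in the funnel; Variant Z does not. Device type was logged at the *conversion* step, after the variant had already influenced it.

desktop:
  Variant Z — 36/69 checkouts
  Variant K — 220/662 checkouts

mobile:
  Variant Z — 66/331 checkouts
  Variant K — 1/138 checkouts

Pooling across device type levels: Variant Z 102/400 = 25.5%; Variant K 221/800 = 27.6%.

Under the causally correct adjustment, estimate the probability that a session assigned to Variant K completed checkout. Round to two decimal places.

Within every device type level Variant Z has the higher rate, yet pooled Variant K does — Simpson's reversal.
Device type lies on the pathway variant → device type → outcome, so adjusting for it blocks the indirect effect. For the total causal effect of variant, use the unadjusted pooled rates.
So P(outcome | do(Variant K)) is just the pooled rate for Variant K: 221/800 = 0.276.

0.28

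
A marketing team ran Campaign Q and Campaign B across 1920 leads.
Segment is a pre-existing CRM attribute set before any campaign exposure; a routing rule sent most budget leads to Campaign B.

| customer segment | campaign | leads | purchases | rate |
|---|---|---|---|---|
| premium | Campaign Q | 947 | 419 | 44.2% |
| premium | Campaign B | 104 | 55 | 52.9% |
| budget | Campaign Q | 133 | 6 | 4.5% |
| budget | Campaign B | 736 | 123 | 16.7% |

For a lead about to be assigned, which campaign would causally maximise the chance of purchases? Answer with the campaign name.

Campaign B

Customer segment differs across campaigns for reasons unrelated to any effect of the campaign itself, and it separately predicts the outcome — a classic confounder. We must compare within customer segment levels.
Within each level — premium: 44.2% vs 52.9%; budget: 4.5% vs 16.7% — Campaign B is higher every time.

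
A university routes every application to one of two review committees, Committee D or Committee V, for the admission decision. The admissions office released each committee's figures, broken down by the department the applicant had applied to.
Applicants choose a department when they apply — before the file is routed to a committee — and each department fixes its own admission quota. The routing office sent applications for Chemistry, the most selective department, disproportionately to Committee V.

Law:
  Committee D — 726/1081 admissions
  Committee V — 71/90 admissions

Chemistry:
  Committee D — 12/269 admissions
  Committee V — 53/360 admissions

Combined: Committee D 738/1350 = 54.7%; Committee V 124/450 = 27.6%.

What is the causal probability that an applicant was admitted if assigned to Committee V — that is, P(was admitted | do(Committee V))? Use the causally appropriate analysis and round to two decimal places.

0.56

Within every department level Committee V has the higher rate, yet pooled Committee D does — Simpson's reversal.
Department is set before the review committee has any effect — it is not caused by the review committee — and it independently drives the outcome. That makes it a confounder, so the causal comparison is within department levels.
Standardising Committee V to the population department mix: 0.651·71/90 + 0.349·53/360 = 0.565.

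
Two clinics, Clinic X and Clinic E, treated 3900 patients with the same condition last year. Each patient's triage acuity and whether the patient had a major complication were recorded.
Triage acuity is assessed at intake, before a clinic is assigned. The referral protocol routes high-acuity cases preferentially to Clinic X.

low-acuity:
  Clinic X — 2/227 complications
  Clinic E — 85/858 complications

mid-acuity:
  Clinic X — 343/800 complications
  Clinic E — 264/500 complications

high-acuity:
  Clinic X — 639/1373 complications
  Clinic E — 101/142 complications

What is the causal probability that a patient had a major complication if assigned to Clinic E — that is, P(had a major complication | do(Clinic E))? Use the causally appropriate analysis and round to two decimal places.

The stratified and pooled comparisons disagree (Clinic X wins within each triage acuity; Clinic E wins overall), so the answer turns on the causal role of triage acuity.
Triage acuity differs across clinics for reasons unrelated to any effect of the clinic itself, and it separately predicts the outcome — a classic confounder. We must compare within triage acuity levels.
Standardising Clinic E to the population triage acuity mix: 0.278·85/858 + 0.333·264/500 + 0.388·101/142 = 0.480.

0.48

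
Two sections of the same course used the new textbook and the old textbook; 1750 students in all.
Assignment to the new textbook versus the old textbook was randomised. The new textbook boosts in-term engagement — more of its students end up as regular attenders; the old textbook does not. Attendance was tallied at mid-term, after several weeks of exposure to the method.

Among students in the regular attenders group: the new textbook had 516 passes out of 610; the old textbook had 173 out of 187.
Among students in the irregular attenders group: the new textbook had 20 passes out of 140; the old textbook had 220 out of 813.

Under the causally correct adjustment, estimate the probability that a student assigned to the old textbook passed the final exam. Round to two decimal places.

0.39

Mid-term attendance lies on the pathway teaching method → mid-term attendance → outcome, so adjusting for it blocks the indirect effect. For the total causal effect of teaching method, use the unadjusted pooled rates.
So P(outcome | do(the old textbook)) is just the pooled rate for the old textbook: 393/1000 = 0.393.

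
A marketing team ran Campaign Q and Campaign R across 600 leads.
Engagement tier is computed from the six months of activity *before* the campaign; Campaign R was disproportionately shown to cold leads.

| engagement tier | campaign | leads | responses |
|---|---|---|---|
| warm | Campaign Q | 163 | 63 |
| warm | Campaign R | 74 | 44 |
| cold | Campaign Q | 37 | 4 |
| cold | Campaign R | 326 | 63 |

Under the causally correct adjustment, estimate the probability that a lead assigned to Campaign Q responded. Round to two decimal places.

Here engagement tier is a common cause — it drives both which campaign a case falls under and the outcome. The crude comparison mixes populations; the stratum-specific rates are the causally relevant ones.
Standardising Campaign Q to the population engagement tier mix: 0.395·63/163 + 0.605·4/37 = 0.218.

0.22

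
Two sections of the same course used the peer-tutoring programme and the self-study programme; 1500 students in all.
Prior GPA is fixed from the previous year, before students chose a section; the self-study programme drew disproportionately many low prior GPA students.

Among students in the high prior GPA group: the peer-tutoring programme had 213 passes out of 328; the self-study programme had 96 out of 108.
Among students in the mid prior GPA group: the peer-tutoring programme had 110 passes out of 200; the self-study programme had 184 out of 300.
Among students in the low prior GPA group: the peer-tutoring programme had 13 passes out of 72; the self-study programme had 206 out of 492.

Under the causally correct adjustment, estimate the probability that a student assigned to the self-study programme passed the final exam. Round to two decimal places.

Prior GPA band differs across teaching methods for reasons unrelated to any effect of the teaching method itself, and it separately predicts the outcome — a classic confounder. We must compare within prior GPA band levels.
Standardising the self-study programme to the population prior GPA band mix: 0.291·96/108 + 0.333·184/300 + 0.376·206/492 = 0.620.

0.62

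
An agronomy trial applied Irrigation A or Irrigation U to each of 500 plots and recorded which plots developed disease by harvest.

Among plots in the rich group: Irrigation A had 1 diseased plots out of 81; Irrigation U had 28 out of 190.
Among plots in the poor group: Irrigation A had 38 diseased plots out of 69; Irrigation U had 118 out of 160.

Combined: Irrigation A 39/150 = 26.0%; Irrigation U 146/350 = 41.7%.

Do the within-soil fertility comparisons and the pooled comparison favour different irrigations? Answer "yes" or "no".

no

Within each soil fertility level (rich 1.2% vs 14.7%; poor 55.1% vs 73.8%), Irrigation A has the lower rate every time. Pooled: 26.0% vs 41.7% — Irrigation A has the lower rate overall. They agree.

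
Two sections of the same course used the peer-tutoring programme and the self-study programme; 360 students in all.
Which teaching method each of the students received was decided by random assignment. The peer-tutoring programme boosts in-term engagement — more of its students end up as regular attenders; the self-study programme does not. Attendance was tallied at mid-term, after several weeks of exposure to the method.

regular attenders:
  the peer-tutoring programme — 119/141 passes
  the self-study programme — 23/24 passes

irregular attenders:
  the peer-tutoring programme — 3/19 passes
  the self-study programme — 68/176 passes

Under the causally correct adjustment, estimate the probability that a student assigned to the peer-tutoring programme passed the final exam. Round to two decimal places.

Mid-term attendance here is a post-treatment variable shaped by the teaching method; conditioning on it would introduce bias rather than remove it. The overall comparison is the causal one.
So P(outcome | do(the peer-tutoring programme)) is just the pooled rate for the peer-tutoring programme: 122/160 = 0.762.

0.76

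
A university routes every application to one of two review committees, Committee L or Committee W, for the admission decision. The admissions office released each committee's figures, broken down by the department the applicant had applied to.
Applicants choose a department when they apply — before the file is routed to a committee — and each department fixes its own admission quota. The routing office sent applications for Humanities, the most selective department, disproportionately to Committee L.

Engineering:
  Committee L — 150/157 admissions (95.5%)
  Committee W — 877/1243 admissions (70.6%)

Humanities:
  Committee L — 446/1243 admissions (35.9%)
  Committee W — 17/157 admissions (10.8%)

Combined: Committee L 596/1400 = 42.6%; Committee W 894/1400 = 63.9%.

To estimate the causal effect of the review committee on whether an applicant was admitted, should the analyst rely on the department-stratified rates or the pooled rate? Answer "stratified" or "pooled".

stratified

Nothing the review committee does changes department; the imbalance is an allocation artefact. With department also predicting the outcome, the pooled figure is confounded, and the within-stratum comparison is the causal one.
Within each level — Engineering: 95.5% vs 70.6%; Humanities: 35.9% vs 10.8% — Committee L is higher every time.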